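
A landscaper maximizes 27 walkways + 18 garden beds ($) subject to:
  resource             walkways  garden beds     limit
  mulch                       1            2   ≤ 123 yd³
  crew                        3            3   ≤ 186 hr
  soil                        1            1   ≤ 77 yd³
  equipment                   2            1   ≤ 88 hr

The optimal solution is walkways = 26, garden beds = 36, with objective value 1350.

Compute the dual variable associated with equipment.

9

Binding: crew and equipment. Non-binding: mulch (25 unused), soil (15 unused).
By complementary slackness, y = 0 for the non-binding constraints.
The binding rows give the dual system: 3·y_crew + 2·y_equipment = 27 and 3·y_crew + 1·y_equipment = 18.
Solving: y_crew = 3, y_equipment = 9.
Shadow price of equipment = 9.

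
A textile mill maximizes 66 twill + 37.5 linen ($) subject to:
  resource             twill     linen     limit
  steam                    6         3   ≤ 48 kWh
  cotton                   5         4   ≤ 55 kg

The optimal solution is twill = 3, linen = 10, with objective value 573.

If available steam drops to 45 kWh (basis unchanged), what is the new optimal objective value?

At the optimum: steam uses 48 of 48 (binding); cotton uses 55 of 55 (binding).
The binding rows give the dual system: 6·y_steam + 5·y_cotton = 66 and 3·y_steam + 4·y_cotton = 37.5.
Solving: y_steam = 8.5, y_cotton = 3.
Δz = y_steam·Δb = 8.5 × (-3) = -25.5, so new z* = 573 − 25.5 = 547.5.

547.5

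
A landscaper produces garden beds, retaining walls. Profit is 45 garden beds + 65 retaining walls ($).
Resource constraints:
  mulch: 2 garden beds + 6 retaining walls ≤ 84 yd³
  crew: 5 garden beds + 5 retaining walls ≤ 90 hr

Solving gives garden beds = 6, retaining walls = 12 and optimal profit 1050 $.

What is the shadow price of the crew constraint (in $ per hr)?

Check each constraint at x*: mulch 84/84 (tight); crew 90/90 (tight).
Dual feasibility on the basic columns requires 2·y_mulch + 5·y_crew = 45, 6·y_mulch + 5·y_crew = 65.
This yields shadow prices y_mulch = 5, y_crew = 7.
Shadow price of crew = 7.

7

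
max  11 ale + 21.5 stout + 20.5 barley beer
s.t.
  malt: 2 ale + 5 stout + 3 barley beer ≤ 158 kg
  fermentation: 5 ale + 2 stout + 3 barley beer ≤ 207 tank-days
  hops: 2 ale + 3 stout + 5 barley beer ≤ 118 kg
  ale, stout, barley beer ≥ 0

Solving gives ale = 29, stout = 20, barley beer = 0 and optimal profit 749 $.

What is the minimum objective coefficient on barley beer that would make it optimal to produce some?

Binding: malt and hops. Non-binding: fermentation (22 unused).
Since fermentation is not tight, its dual is 0.
From A_Bᵀ y = c: 2·y_malt + 2·y_hops = 11; 5·y_malt + 3·y_hops = 21.5.
→ y_malt = 2.5 and y_hops = 3.
barley beer enters the basis when its profit ≥ yᵀa₃ = 2.5·3 + 3·5 = 22.5.

22.5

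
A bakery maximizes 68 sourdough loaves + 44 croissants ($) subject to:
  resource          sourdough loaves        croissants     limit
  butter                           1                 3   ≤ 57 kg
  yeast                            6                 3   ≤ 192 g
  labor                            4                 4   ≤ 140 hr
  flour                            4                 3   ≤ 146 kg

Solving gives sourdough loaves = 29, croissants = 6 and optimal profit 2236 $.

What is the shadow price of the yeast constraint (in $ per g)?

Binding: yeast and labor. Non-binding: butter (10 unused), flour (12 unused).
Slack constraints have shadow price 0 (complementary slackness).
The binding rows give the dual system: 6·y_yeast + 4·y_labor = 68 and 3·y_yeast + 4·y_labor = 44.
→ y_yeast = 8 and y_labor = 5.
Shadow price of yeast = 8.

8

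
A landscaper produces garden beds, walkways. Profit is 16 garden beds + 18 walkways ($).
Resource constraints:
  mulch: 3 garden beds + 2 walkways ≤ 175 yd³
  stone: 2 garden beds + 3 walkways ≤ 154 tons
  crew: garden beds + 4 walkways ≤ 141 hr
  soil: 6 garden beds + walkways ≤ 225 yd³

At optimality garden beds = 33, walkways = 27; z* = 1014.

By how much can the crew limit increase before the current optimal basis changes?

10.0625

Binding constraints: crew, soil. The basis is B = [[1,4],[6,1]] with det -23.
Per unit increase in crew, x* moves by d = (-0.0435, 0.2609).
The basis stays optimal until stone becomes binding; allowable increase = 10.0625 hr.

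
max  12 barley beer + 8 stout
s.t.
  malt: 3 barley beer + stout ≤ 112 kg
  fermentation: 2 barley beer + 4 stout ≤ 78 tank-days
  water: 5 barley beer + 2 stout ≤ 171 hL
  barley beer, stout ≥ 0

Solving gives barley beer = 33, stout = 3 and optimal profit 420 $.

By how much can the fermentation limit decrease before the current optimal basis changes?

Binding constraints: fermentation, water. The basis is B = [[2,4],[5,2]] with det -16.
Per unit decrease in fermentation, x* moves by d = (0.125, -0.3125).
The basis stays optimal until stout reaches 0; allowable decrease = 9.6 tank-days.

9.6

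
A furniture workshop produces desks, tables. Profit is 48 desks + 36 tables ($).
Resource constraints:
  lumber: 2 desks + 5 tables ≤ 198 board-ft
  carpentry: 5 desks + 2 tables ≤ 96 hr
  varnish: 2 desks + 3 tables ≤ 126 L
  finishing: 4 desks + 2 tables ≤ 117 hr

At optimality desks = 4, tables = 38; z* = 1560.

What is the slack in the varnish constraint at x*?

varnish used = 2·4 + 3·38 = 122; slack = 126 − 122 = 4.

4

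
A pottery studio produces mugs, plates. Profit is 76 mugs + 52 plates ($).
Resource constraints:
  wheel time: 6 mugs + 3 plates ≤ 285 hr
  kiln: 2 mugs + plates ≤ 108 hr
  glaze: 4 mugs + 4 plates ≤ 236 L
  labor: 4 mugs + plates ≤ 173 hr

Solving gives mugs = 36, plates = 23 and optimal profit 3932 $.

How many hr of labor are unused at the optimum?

labor used = 4·36 + 1·23 = 167; slack = 173 − 167 = 6.

6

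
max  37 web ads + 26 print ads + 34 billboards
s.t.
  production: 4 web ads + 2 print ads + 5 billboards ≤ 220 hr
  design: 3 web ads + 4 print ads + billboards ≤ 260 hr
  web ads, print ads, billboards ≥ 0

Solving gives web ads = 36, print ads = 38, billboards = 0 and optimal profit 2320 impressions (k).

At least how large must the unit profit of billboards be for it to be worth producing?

38

At the optimum: production uses 220 of 220 (binding); design uses 260 of 260 (binding).
From A_Bᵀ y = c: 4·y_production + 3·y_design = 37; 2·y_production + 4·y_design = 26.
This yields shadow prices y_production = 7, y_design = 3.
billboards enters the basis when its profit ≥ yᵀa₃ = 7·5 + 3·1 = 38.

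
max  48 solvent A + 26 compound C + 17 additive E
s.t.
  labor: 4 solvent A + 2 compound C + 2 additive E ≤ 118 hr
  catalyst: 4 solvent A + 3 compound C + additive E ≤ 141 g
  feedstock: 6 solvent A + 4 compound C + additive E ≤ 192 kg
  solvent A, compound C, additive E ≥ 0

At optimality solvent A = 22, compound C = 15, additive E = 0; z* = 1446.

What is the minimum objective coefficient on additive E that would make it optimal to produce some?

At the optimum: labor uses 118 of 118 (binding); catalyst uses 133 of 141 (slack = 8); feedstock uses 192 of 192 (binding).
By complementary slackness, y = 0 for the non-binding constraint.
From A_Bᵀ y = c: 4·y_labor + 6·y_feedstock = 48; 2·y_labor + 4·y_feedstock = 26.
This yields shadow prices y_labor = 9, y_feedstock = 2.
additive E enters the basis when its profit ≥ yᵀa₃ = 9·2 + 2·1 = 20.

20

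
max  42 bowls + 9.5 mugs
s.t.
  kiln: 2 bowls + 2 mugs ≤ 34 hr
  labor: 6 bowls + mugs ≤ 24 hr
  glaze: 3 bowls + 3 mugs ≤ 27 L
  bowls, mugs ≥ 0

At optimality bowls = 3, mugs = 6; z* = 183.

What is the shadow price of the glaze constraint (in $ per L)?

1

At the optimum: kiln uses 18 of 34 (slack = 16); labor uses 24 of 24 (binding); glaze uses 27 of 27 (binding).
By complementary slackness, y = 0 for the non-binding constraint.
Dual feasibility on the basic columns requires 6·y_labor + 3·y_glaze = 42, 1·y_labor + 3·y_glaze = 9.5.
Solving: y_labor = 6.5, y_glaze = 1.
Shadow price of glaze = 1.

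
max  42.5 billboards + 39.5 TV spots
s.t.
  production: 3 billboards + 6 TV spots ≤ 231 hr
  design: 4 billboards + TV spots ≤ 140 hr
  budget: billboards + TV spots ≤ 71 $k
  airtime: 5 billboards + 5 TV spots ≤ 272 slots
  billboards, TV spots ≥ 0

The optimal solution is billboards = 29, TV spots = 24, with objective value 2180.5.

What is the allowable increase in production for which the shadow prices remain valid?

9.8

Binding constraints: production, design. The basis is B = [[3,6],[4,1]] with det -21.
Per unit increase in production, x* moves by d = (-0.0476, 0.1905).
The basis stays optimal until airtime becomes binding; allowable increase = 9.8 hr.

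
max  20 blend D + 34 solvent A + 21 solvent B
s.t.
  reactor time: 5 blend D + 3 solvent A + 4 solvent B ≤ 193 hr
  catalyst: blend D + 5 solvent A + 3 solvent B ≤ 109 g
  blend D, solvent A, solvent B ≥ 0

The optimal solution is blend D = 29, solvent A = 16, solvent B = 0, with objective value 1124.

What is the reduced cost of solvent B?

-6

Check each constraint at x*: reactor time 193/193 (tight); catalyst 109/109 (tight).
From A_Bᵀ y = c: 5·y_reactor time + 1·y_catalyst = 20; 3·y_reactor time + 5·y_catalyst = 34.
This yields shadow prices y_reactor time = 3, y_catalyst = 5.
Reduced cost of solvent B: c₃ − yᵀa₃ = 21 − (3·4 + 5·3) = 21 − 27 = -6.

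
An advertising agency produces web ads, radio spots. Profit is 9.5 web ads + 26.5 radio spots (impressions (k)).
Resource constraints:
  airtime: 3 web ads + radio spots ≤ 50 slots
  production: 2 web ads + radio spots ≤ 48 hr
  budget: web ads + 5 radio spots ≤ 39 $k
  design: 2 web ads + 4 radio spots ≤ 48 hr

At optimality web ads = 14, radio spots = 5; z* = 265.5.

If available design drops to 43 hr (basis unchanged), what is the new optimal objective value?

At the optimum: airtime uses 47 of 50 (slack = 3); production uses 33 of 48 (slack = 15); budget uses 39 of 39 (binding); design uses 48 of 48 (binding).
Slack constraints have shadow price 0 (complementary slackness).
Dual feasibility on the basic columns requires 1·y_budget + 2·y_design = 9.5, 5·y_budget + 4·y_design = 26.5.
This yields shadow prices y_budget = 2.5, y_design = 3.5.
Δz = y_design·Δb = 3.5 × (-5) = -17.5, so new z* = 265.5 − 17.5 = 248.

248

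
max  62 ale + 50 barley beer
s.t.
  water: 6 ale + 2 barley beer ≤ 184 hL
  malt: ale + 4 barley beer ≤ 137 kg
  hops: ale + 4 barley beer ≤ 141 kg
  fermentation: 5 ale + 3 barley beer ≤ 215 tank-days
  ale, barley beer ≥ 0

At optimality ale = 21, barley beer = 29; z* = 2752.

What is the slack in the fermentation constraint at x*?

fermentation used = 5·21 + 3·29 = 192; slack = 215 − 192 = 23.

23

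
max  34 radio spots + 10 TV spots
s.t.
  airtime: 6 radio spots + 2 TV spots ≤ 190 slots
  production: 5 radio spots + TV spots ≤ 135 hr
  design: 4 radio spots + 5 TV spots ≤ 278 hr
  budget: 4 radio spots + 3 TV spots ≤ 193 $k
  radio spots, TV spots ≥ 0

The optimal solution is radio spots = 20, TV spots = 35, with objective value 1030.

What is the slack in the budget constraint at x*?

budget used = 4·20 + 3·35 = 185; slack = 193 − 185 = 8.

8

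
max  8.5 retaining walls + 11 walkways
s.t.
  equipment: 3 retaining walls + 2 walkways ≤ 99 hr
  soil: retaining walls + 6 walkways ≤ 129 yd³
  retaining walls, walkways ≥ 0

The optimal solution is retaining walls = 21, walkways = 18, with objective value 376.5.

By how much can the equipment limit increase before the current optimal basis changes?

Binding constraints: equipment, soil. The basis is B = [[3,2],[1,6]] with det 16.
Per unit increase in equipment, x* moves by d = (0.375, -0.0625).
The basis stays optimal until walkways reaches 0; allowable increase = 288 hr.

288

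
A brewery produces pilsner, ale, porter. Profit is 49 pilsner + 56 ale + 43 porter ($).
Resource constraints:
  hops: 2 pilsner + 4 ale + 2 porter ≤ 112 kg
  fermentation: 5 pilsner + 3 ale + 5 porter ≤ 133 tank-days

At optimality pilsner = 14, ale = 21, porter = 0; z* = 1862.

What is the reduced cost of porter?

-6

Both hops and fermentation are binding at x*.
From A_Bᵀ y = c: 2·y_hops + 5·y_fermentation = 49; 4·y_hops + 3·y_fermentation = 56.
Solving: y_hops = 9.5, y_fermentation = 6.
Reduced cost of porter: c₃ − yᵀa₃ = 43 − (9.5·2 + 6·5) = 43 − 49 = -6.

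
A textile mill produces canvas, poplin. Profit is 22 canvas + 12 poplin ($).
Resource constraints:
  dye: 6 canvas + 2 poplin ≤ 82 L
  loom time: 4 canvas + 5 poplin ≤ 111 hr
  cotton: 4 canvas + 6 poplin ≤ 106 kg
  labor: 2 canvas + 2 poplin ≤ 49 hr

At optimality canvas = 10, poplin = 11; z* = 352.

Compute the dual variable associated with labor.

0

At the optimum: dye uses 82 of 82 (binding); loom time uses 95 of 111 (slack = 16); cotton uses 106 of 106 (binding); labor uses 42 of 49 (slack = 7).
By complementary slackness, y = 0 for the non-binding constraints.
Dual feasibility on the basic columns requires 6·y_dye + 4·y_cotton = 22, 2·y_dye + 6·y_cotton = 12.
This yields shadow prices y_dye = 3, y_cotton = 1.
Shadow price of labor = 0.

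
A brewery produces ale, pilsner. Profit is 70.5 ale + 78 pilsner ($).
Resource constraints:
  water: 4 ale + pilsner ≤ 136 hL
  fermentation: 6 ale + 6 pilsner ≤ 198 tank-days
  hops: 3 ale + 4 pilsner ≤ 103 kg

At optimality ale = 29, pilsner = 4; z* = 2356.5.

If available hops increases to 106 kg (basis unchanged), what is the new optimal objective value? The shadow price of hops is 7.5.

Δb = 3, so new z* = 2356.5 + (7.5)·(3) = 2356.5 + 22.5 = 2379.

2379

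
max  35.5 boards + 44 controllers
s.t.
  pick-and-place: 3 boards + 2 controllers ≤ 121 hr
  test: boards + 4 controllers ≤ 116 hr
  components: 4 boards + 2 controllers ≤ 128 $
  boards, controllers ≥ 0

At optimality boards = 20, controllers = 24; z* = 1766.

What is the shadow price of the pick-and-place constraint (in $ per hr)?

0

Check each constraint at x*: pick-and-place 108/121 (slack 13); test 116/116 (tight); components 128/128 (tight).
By complementary slackness, y = 0 for the non-binding constraint.
From A_Bᵀ y = c: 1·y_test + 4·y_components = 35.5; 4·y_test + 2·y_components = 44.
This yields shadow prices y_test = 7.5, y_components = 7.
Shadow price of pick-and-place = 0.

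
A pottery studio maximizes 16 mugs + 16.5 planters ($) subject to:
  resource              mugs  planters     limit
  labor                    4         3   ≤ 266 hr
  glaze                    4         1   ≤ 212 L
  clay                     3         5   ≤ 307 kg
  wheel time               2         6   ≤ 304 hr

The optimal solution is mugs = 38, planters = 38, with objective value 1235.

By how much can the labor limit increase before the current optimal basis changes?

6.75

Binding constraints: labor, wheel time. The basis is B = [[4,3],[2,6]] with det 18.
Per unit increase in labor, x* moves by d = (0.3333, -0.1111).
The basis stays optimal until clay becomes binding; allowable increase = 6.75 hr.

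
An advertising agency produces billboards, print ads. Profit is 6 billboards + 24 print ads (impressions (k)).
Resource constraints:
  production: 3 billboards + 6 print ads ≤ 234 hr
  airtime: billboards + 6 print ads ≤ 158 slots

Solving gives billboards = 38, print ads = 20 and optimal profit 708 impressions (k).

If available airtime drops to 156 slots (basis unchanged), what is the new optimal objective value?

Check each constraint at x*: production 234/234 (tight); airtime 158/158 (tight).
Dual feasibility on the basic columns requires 3·y_production + 1·y_airtime = 6, 6·y_production + 6·y_airtime = 24.
This yields shadow prices y_production = 1, y_airtime = 3.
Δz = y_airtime·Δb = 3 × (-2) = -6, so new z* = 708 − 6 = 702.

702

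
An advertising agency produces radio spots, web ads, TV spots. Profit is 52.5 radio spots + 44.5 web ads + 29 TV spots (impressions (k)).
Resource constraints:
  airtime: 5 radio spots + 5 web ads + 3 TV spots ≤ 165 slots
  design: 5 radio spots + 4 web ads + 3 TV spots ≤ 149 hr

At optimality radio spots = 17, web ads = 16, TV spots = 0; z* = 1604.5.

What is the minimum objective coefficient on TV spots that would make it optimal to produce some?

Both airtime and design are binding at x*.
The binding rows give the dual system: 5·y_airtime + 5·y_design = 52.5 and 5·y_airtime + 4·y_design = 44.5.
This yields shadow prices y_airtime = 2.5, y_design = 8.
TV spots enters the basis when its profit ≥ yᵀa₃ = 2.5·3 + 8·3 = 31.5.

31.5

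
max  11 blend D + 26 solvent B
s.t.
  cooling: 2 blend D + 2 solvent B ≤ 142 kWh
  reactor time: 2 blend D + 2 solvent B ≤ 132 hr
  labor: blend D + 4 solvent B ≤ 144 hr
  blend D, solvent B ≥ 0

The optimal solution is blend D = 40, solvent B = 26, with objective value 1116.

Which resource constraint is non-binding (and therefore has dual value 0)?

cooling: 132/142 (slack 10)
reactor time: 132/132 (binding)
labor: 144/144 (binding)
By complementary slackness, a constraint with positive slack has shadow price 0 → cooling.

cooling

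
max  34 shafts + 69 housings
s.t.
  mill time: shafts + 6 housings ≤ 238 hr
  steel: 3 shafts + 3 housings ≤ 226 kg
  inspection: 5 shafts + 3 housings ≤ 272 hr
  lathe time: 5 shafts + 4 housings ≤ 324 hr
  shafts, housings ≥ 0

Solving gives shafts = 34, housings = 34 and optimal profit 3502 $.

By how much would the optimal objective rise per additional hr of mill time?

Check each constraint at x*: mill time 238/238 (tight); steel 204/226 (slack 22); inspection 272/272 (tight); lathe time 306/324 (slack 18).
Slack constraints have shadow price 0 (complementary slackness).
Dual feasibility on the basic columns requires 1·y_mill time + 5·y_inspection = 34, 6·y_mill time + 3·y_inspection = 69.
Solving: y_mill time = 9, y_inspection = 5.
Shadow price of mill time = 9.

9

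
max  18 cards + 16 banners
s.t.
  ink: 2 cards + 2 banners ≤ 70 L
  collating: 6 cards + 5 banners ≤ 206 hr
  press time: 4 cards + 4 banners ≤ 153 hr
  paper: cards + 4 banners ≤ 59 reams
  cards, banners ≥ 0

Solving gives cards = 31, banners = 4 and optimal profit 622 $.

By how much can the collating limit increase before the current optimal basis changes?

Binding constraints: ink, collating. The basis is B = [[2,2],[6,5]] with det -2.
Per unit increase in collating, x* moves by d = (1, -1).
The basis stays optimal until banners reaches 0; allowable increase = 4 hr.

4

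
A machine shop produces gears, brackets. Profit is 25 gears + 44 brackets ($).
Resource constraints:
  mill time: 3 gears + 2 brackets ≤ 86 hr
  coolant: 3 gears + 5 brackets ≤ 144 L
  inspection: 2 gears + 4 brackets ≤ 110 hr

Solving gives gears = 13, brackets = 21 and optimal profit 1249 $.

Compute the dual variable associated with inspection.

Binding: coolant and inspection. Non-binding: mill time (5 unused).
By complementary slackness, y = 0 for the non-binding constraint.
From A_Bᵀ y = c: 3·y_coolant + 2·y_inspection = 25; 5·y_coolant + 4·y_inspection = 44.
This yields shadow prices y_coolant = 6, y_inspection = 3.5.
Shadow price of inspection = 3.5.

3.5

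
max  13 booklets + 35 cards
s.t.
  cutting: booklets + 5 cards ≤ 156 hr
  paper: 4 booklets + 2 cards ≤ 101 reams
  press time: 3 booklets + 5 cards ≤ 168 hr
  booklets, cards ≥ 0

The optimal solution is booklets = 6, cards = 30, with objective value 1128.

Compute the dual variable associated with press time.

Check each constraint at x*: cutting 156/156 (tight); paper 84/101 (slack 17); press time 168/168 (tight).
Slack constraints have shadow price 0 (complementary slackness).
The binding rows give the dual system: 1·y_cutting + 3·y_press time = 13 and 5·y_cutting + 5·y_press time = 35.
→ y_cutting = 4 and y_press time = 3.
Shadow price of press time = 3.

3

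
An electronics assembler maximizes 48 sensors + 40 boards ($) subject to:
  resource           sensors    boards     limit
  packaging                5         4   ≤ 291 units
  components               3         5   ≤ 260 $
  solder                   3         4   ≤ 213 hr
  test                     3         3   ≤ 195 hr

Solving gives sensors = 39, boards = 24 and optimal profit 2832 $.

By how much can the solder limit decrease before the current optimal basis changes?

Binding constraints: packaging, solder. The basis is B = [[5,4],[3,4]] with det 8.
Per unit decrease in solder, x* moves by d = (0.5, -0.625).
The basis stays optimal until boards reaches 0; allowable decrease = 38.4 hr.

38.4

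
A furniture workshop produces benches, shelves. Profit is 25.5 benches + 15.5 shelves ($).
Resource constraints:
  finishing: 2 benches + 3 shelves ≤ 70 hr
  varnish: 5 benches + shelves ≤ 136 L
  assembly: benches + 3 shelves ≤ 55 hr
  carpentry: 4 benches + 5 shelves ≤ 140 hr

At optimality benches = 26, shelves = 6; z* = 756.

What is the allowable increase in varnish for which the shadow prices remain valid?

39

Binding constraints: finishing, varnish. The basis is B = [[2,3],[5,1]] with det -13.
Per unit increase in varnish, x* moves by d = (0.2308, -0.1538).
The basis stays optimal until shelves reaches 0; allowable increase = 39 L.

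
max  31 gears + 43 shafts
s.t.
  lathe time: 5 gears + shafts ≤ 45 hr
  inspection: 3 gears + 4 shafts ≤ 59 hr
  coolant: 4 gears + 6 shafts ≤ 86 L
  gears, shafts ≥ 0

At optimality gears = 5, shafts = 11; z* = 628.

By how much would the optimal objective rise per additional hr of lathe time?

At the optimum: lathe time uses 36 of 45 (slack = 9); inspection uses 59 of 59 (binding); coolant uses 86 of 86 (binding).
Slack constraints have shadow price 0 (complementary slackness).
From A_Bᵀ y = c: 3·y_inspection + 4·y_coolant = 31; 4·y_inspection + 6·y_coolant = 43.
→ y_inspection = 7 and y_coolant = 2.5.
Shadow price of lathe time = 0.

0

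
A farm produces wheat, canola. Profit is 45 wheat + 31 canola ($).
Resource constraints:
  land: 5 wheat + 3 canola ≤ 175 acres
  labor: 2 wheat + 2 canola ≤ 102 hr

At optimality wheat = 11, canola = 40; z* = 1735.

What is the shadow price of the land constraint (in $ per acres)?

7

At the optimum: land uses 175 of 175 (binding); labor uses 102 of 102 (binding).
The binding rows give the dual system: 5·y_land + 2·y_labor = 45 and 3·y_land + 2·y_labor = 31.
Solving: y_land = 7, y_labor = 5.
Shadow price of land = 7.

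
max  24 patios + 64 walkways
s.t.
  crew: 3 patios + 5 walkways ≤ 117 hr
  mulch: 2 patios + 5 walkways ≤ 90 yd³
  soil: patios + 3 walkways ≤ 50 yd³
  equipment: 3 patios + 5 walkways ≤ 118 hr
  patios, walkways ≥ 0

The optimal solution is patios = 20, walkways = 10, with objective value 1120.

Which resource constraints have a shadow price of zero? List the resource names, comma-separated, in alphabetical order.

crew, equipment

crew: 110/117 (slack 7)
mulch: 90/90 (binding)
soil: 50/50 (binding)
equipment: 110/118 (slack 8)
By complementary slackness, a constraint with positive slack has shadow price 0 → crew, equipment.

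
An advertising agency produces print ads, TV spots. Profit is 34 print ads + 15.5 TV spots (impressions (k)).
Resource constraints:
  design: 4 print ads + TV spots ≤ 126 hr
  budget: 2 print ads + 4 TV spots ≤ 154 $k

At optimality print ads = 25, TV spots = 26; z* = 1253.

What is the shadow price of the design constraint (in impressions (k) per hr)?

7.5

Both design and budget are binding at x*.
The binding rows give the dual system: 4·y_design + 2·y_budget = 34 and 1·y_design + 4·y_budget = 15.5.
Solving: y_design = 7.5, y_budget = 2.
Shadow price of design = 7.5.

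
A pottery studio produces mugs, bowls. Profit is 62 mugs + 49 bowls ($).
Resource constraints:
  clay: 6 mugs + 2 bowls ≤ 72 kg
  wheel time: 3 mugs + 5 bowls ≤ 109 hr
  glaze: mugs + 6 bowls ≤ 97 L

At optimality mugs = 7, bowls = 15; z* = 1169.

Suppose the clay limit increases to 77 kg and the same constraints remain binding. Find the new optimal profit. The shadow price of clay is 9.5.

1216.5

Δb = 5, so new z* = 1169 + (9.5)·(5) = 1169 + 47.5 = 1216.5.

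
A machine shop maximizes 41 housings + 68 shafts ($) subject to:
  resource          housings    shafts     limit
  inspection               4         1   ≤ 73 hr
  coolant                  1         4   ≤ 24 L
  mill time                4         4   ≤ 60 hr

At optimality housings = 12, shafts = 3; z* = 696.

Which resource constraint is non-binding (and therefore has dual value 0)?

inspection

inspection: 51/73 (slack 22)
coolant: 24/24 (binding)
mill time: 60/60 (binding)
By complementary slackness, a constraint with positive slack has shadow price 0 → inspection.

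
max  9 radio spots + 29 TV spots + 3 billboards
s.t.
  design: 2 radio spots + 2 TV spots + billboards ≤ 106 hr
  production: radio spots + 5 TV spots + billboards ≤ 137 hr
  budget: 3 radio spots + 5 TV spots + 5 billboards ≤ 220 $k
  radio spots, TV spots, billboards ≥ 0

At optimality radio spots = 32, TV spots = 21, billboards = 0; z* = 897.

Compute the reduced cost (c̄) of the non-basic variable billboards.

-4

Check each constraint at x*: design 106/106 (tight); production 137/137 (tight); budget 201/220 (slack 19).
By complementary slackness, y = 0 for the non-binding constraint.
From A_Bᵀ y = c: 2·y_design + 1·y_production = 9; 2·y_design + 5·y_production = 29.
Solving: y_design = 2, y_production = 5.
Reduced cost of billboards: c₃ − yᵀa₃ = 3 − (2·1 + 5·1) = 3 − 7 = -4.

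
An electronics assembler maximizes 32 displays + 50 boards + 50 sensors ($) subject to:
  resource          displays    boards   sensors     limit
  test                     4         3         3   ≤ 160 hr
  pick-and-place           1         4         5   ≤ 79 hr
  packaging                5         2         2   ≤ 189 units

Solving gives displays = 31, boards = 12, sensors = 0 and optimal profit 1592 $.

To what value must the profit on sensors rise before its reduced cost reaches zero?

58

Binding: test and pick-and-place. Non-binding: packaging (10 unused).
Since packaging is not tight, its dual is 0.
Dual feasibility on the basic columns requires 4·y_test + 1·y_pick-and-place = 32, 3·y_test + 4·y_pick-and-place = 50.
→ y_test = 6 and y_pick-and-place = 8.
sensors enters the basis when its profit ≥ yᵀa₃ = 6·3 + 8·5 = 58.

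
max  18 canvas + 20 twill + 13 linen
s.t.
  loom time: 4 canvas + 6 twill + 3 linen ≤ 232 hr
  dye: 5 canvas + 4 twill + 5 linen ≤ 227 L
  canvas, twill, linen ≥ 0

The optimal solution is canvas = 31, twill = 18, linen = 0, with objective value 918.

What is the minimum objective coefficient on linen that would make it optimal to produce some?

16

Both loom time and dye are binding at x*.
The binding rows give the dual system: 4·y_loom time + 5·y_dye = 18 and 6·y_loom time + 4·y_dye = 20.
Solving: y_loom time = 2, y_dye = 2.
linen enters the basis when its profit ≥ yᵀa₃ = 2·3 + 2·5 = 16.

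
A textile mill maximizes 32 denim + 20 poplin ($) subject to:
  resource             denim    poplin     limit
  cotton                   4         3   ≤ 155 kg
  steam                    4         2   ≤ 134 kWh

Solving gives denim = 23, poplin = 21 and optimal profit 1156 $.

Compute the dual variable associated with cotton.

4

Both cotton and steam are binding at x*.
From A_Bᵀ y = c: 4·y_cotton + 4·y_steam = 32; 3·y_cotton + 2·y_steam = 20.
This yields shadow prices y_cotton = 4, y_steam = 4.
Shadow price of cotton = 4.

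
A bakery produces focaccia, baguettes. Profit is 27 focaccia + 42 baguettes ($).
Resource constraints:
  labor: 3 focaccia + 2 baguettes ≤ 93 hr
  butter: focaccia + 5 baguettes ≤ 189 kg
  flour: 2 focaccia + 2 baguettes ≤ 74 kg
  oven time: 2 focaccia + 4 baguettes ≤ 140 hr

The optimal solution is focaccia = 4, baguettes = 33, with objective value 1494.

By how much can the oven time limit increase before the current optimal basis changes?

8

Binding constraints: flour, oven time. The basis is B = [[2,2],[2,4]] with det 4.
Per unit increase in oven time, x* moves by d = (-0.5, 0.5).
The basis stays optimal until focaccia reaches 0; allowable increase = 8 hr.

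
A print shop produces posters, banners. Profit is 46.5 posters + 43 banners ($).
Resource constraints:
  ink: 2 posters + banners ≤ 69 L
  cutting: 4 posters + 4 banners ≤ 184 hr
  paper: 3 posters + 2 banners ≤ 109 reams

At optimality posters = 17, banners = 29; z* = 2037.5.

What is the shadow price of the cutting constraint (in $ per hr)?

At the optimum: ink uses 63 of 69 (slack = 6); cutting uses 184 of 184 (binding); paper uses 109 of 109 (binding).
Slack constraints have shadow price 0 (complementary slackness).
The binding rows give the dual system: 4·y_cutting + 3·y_paper = 46.5 and 4·y_cutting + 2·y_paper = 43.
This yields shadow prices y_cutting = 9, y_paper = 3.5.
Shadow price of cutting = 9.

9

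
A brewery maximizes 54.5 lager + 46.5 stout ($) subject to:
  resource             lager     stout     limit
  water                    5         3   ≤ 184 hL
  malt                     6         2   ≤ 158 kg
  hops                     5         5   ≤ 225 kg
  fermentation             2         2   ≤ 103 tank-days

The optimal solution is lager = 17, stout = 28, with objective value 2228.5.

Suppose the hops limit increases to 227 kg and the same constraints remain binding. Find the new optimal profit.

2245.5

Binding: malt and hops. Non-binding: water (15 unused), fermentation (13 unused).
Slack constraints have shadow price 0 (complementary slackness).
From A_Bᵀ y = c: 6·y_malt + 5·y_hops = 54.5; 2·y_malt + 5·y_hops = 46.5.
Solving: y_malt = 2, y_hops = 8.5.
Δz = y_hops·Δb = 8.5 × (2) = 17, so new z* = 2228.5 + 17 = 2245.5.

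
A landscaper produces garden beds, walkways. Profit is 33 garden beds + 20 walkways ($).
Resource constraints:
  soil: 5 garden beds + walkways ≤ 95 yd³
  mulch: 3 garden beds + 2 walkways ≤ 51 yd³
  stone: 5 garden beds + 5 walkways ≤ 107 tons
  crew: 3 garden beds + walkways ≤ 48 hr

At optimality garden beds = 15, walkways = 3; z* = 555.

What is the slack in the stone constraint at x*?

stone used = 5·15 + 5·3 = 90; slack = 107 − 90 = 17.

17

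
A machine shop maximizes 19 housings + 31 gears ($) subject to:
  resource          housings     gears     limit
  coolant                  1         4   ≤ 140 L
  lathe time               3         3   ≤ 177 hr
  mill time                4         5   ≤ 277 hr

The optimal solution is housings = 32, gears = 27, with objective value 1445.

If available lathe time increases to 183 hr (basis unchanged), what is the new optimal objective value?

1475

Check each constraint at x*: coolant 140/140 (tight); lathe time 177/177 (tight); mill time 263/277 (slack 14).
Slack constraints have shadow price 0 (complementary slackness).
The binding rows give the dual system: 1·y_coolant + 3·y_lathe time = 19 and 4·y_coolant + 3·y_lathe time = 31.
→ y_coolant = 4 and y_lathe time = 5.
Δz = y_lathe time·Δb = 5 × (6) = 30, so new z* = 1445 + 30 = 1475.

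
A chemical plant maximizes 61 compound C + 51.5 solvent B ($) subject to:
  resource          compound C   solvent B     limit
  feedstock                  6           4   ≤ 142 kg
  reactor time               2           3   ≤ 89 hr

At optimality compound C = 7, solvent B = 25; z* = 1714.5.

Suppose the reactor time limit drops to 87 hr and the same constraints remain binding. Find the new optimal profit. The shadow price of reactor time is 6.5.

Δb = -2, so new z* = 1714.5 + (6.5)·(-2) = 1714.5 − 13 = 1701.5.

1701.5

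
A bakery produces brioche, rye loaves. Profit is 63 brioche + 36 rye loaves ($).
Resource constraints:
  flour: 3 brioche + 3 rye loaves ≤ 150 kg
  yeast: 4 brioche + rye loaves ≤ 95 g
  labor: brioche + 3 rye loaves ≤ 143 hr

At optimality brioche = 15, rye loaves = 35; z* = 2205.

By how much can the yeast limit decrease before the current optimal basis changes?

Binding constraints: flour, yeast. The basis is B = [[3,3],[4,1]] with det -9.
Per unit decrease in yeast, x* moves by d = (-0.3333, 0.3333).
The basis stays optimal until labor becomes binding; allowable decrease = 34.5 g.

34.5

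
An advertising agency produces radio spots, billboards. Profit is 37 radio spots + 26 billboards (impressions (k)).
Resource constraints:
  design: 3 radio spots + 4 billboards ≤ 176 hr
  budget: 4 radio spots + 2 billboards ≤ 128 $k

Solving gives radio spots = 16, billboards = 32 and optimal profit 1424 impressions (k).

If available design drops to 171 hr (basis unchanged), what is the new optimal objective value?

Check each constraint at x*: design 176/176 (tight); budget 128/128 (tight).
From A_Bᵀ y = c: 3·y_design + 4·y_budget = 37; 4·y_design + 2·y_budget = 26.
→ y_design = 3 and y_budget = 7.
Δz = y_design·Δb = 3 × (-5) = -15, so new z* = 1424 − 15 = 1409.

1409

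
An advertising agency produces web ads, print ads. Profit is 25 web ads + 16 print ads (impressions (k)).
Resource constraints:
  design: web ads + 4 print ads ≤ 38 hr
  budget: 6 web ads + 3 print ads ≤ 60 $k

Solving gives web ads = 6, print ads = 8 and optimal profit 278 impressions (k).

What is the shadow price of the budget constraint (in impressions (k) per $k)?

Both design and budget are binding at x*.
Dual feasibility on the basic columns requires 1·y_design + 6·y_budget = 25, 4·y_design + 3·y_budget = 16.
→ y_design = 1 and y_budget = 4.
Shadow price of budget = 4.

4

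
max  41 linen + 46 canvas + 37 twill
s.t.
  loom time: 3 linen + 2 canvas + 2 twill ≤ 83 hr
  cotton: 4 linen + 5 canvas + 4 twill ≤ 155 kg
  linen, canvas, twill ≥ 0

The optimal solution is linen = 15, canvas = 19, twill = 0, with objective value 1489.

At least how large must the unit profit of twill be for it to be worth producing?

At the optimum: loom time uses 83 of 83 (binding); cotton uses 155 of 155 (binding).
From A_Bᵀ y = c: 3·y_loom time + 4·y_cotton = 41; 2·y_loom time + 5·y_cotton = 46.
→ y_loom time = 3 and y_cotton = 8.
twill enters the basis when its profit ≥ yᵀa₃ = 3·2 + 8·4 = 38.

38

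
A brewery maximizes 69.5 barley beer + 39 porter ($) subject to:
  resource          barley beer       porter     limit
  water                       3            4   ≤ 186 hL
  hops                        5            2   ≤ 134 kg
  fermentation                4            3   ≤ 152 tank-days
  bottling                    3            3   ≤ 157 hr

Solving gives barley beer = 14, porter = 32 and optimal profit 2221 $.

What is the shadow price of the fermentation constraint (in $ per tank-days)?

8

Check each constraint at x*: water 170/186 (slack 16); hops 134/134 (tight); fermentation 152/152 (tight); bottling 138/157 (slack 19).
Slack constraints have shadow price 0 (complementary slackness).
Dual feasibility on the basic columns requires 5·y_hops + 4·y_fermentation = 69.5, 2·y_hops + 3·y_fermentation = 39.
→ y_hops = 7.5 and y_fermentation = 8.
Shadow price of fermentation = 8.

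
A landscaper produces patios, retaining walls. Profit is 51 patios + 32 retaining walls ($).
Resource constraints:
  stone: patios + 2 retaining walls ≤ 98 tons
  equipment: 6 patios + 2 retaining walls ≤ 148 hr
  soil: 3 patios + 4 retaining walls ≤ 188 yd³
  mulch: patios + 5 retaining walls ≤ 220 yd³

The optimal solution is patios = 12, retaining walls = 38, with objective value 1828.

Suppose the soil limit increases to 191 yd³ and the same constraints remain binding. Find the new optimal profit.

1843

Check each constraint at x*: stone 88/98 (slack 10); equipment 148/148 (tight); soil 188/188 (tight); mulch 202/220 (slack 18).
By complementary slackness, y = 0 for the non-binding constraints.
The binding rows give the dual system: 6·y_equipment + 3·y_soil = 51 and 2·y_equipment + 4·y_soil = 32.
→ y_equipment = 6 and y_soil = 5.
Δz = y_soil·Δb = 5 × (3) = 15, so new z* = 1828 + 15 = 1843.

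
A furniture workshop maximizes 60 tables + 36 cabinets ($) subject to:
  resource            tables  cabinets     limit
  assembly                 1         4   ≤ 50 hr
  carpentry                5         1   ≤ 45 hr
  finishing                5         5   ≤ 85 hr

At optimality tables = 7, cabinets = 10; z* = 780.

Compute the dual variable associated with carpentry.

Binding: carpentry and finishing. Non-binding: assembly (3 unused).
By complementary slackness, y = 0 for the non-binding constraint.
Dual feasibility on the basic columns requires 5·y_carpentry + 5·y_finishing = 60, 1·y_carpentry + 5·y_finishing = 36.
This yields shadow prices y_carpentry = 6, y_finishing = 6.
Shadow price of carpentry = 6.

6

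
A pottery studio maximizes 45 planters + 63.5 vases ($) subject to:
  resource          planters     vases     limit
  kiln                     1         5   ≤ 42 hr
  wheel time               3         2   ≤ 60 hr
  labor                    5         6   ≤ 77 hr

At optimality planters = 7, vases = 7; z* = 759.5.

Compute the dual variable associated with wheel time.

Binding: kiln and labor. Non-binding: wheel time (25 unused).
By complementary slackness, y = 0 for the non-binding constraint.
The binding rows give the dual system: 1·y_kiln + 5·y_labor = 45 and 5·y_kiln + 6·y_labor = 63.5.
This yields shadow prices y_kiln = 2.5, y_labor = 8.5.
Shadow price of wheel time = 0.

0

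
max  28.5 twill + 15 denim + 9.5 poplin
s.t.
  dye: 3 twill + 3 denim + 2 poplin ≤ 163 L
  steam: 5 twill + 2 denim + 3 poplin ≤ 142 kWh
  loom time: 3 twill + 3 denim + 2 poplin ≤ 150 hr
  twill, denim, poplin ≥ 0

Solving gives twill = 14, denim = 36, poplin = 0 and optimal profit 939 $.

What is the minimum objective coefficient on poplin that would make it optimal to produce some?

17.5

Check each constraint at x*: dye 150/163 (slack 13); steam 142/142 (tight); loom time 150/150 (tight).
Since dye is not tight, its dual is 0.
The binding rows give the dual system: 5·y_steam + 3·y_loom time = 28.5 and 2·y_steam + 3·y_loom time = 15.
Solving: y_steam = 4.5, y_loom time = 2.
poplin enters the basis when its profit ≥ yᵀa₃ = 4.5·3 + 2·2 = 17.5.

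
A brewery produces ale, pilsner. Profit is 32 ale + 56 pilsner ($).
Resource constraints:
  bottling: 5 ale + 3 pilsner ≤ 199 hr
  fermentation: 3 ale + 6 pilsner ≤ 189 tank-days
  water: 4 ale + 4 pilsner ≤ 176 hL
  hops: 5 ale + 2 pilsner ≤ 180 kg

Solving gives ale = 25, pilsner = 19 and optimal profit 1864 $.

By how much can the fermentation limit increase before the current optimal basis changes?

75

Binding constraints: fermentation, water. The basis is B = [[3,6],[4,4]] with det -12.
Per unit increase in fermentation, x* moves by d = (-0.3333, 0.3333).
The basis stays optimal until ale reaches 0; allowable increase = 75 tank-days.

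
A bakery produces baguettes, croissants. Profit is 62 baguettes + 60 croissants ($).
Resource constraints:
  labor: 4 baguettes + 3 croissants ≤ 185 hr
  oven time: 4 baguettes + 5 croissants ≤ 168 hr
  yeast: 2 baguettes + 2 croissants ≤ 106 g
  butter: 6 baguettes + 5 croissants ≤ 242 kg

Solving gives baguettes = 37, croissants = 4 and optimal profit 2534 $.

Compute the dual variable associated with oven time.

Binding: oven time and butter. Non-binding: labor (25 unused), yeast (24 unused).
Since labor, yeast are not tight, their duals are 0.
The binding rows give the dual system: 4·y_oven time + 6·y_butter = 62 and 5·y_oven time + 5·y_butter = 60.
→ y_oven time = 5 and y_butter = 7.
Shadow price of oven time = 5.

5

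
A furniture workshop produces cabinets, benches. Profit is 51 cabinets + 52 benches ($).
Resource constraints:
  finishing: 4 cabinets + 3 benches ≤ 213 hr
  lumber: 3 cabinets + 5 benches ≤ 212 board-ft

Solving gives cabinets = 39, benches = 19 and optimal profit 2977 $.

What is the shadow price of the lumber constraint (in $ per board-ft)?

5

Both finishing and lumber are binding at x*.
From A_Bᵀ y = c: 4·y_finishing + 3·y_lumber = 51; 3·y_finishing + 5·y_lumber = 52.
This yields shadow prices y_finishing = 9, y_lumber = 5.
Shadow price of lumber = 5.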